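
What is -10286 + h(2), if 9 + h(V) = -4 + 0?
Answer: -10299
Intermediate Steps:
h(V) = -13 (h(V) = -9 + (-4 + 0) = -9 - 4 = -13)
-10286 + h(2) = -10286 - 13 = -10299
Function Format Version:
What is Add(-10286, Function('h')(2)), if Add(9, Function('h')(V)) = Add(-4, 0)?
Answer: -10299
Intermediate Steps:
Function('h')(V) = -13 (Function('h')(V) = Add(-9, Add(-4, 0)) = Add(-9, -4) = -13)
Add(-10286, Function('h')(2)) = Add(-10286, -13) = -10299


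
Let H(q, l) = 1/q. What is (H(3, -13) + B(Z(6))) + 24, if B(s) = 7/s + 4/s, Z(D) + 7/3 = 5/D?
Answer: 17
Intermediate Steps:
Z(D) = -7/3 + 5/D
B(s) = 11/s
(H(3, -13) + B(Z(6))) + 24 = (1/3 + 11/(-7/3 + 5/6)) + 24 = (1/3 + 11/(-3/2)) + 24 = (1/3 + 11*(-2/3)) + 24 = (1/3 - 22/3) + 24 = -7 + 24 = 17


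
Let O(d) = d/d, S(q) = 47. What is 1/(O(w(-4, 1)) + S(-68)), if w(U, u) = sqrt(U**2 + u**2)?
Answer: 1/48 ≈ 0.020833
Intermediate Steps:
O(d) = 1
1/(O(w(-4, 1)) + S(-68)) = 1/(1 + 47) = 1/48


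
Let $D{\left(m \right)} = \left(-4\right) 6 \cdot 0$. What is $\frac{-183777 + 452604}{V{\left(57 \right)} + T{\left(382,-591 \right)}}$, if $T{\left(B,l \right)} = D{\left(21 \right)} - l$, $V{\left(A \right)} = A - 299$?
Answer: $\frac{268827}{349} \approx 770.28$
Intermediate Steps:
$V{\left(A \right)} = -299 + A$ ($V{\left(A \right)} = A - 299 = -299 + A$)
$D{\left(m \right)} = 0$ ($D{\left(m \right)} = \left(-24\right) 0 = 0$)
$T{\left(B,l \right)} = - l$ ($T{\left(B,l \right)} = 0 - l = - l$)
$\frac{-183777 + 452604}{V{\left(57 \right)} + T{\left(382,-591 \right)}} = \frac{-183777 + 452604}{\left(-299 + 57\right) - -591} = \frac{268827}{-242 + 591} = \frac{268827}{349}$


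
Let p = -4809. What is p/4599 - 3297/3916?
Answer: -1618807/857604 ≈ -1.8876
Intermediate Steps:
p/4599 - 3297/3916 = -4809/4599 - 3297/3916 = -4809*1/4599 - 3297*1/3916 = -229/219 - 3297/3916 = -1618807/857604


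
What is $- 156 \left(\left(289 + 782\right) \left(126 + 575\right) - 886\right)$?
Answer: $-116982060$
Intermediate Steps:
$- 156 \left(\left(289 + 782\right) \left(126 + 575\right) - 886\right) = - 156 \left(1071 \cdot 701 - 886\right) = - 156 \left(750771 - 886\right) = \left(-156\right) 749885 = -116982060$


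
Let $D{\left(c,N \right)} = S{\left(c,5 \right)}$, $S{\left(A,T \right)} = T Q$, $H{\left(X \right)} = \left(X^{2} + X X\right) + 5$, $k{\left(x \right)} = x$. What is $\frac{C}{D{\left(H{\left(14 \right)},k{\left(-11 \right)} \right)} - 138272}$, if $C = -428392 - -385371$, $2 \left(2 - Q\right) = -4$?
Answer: $\frac{43021}{138252} \approx 0.31118$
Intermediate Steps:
$Q = 4$ ($Q = 2 - -2 = 2 + 2 = 4$)
$H{\left(X \right)} = 5 + 2 X^{2}$ ($H{\left(X \right)} = \left(X^{2} + X^{2}\right) + 5 = 2 X^{2} + 5 = 5 + 2 X^{2}$)
$S{\left(A,T \right)} = 4 T$ ($S{\left(A,T \right)} = T 4 = 4 T$)
$D{\left(c,N \right)} = 20$ ($D{\left(c,N \right)} = 4 \cdot 5 = 20$)
$C = -43021$ ($C = -428392 + 385371 = -43021$)
$\frac{C}{D{\left(H{\left(14 \right)},k{\left(-11 \right)} \right)} - 138272} = - \frac{43021}{20 - 138272} = - \frac{43021}{-138252} = \left(-43021\right) \left(- \frac{1}{138252}\right) = \frac{43021}{138252}$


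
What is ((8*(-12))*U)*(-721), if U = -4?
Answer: -276864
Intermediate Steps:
((8*(-12))*U)*(-721) = ((8*(-12))*(-4))*(-721) = -96*(-4)*(-721) = 384*(-721) = -276864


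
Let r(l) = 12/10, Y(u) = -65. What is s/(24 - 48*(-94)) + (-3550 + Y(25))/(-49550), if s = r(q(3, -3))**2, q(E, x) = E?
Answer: 114368/1560825 ≈ 0.073274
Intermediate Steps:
r(l) = 6/5 (r(l) = 12*(1/10) = 6/5)
s = 36/25 (s = (6/5)**2 = 36/25 ≈ 1.4400)
s/(24 - 48*(-94)) + (-3550 + Y(25))/(-49550) = 36/(25*(24 - 48*(-94))) + (-3550 - 65)/(-49550) = 36/(25*(24 + 4512)) - 3615*(-1/49550) = (36/25)/4536 + 723/9910 = (36/25)*(1/4536) + 723/9910 = 1/3150 + 723/9910 = 114368/1560825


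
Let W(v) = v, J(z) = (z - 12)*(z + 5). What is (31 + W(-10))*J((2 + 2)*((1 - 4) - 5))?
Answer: 24948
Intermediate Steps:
J(z) = (-12 + z)*(5 + z)
(31 + W(-10))*J((2 + 2)*((1 - 4) - 5)) = (31 - 10)*(-60 + ((2 + 2)*((1 - 4) - 5))**2 - 7*(2 + 2)*((1 - 4) - 5)) = 21*(-60 + (4*(-3 - 5))**2 - 28*(-3 - 5)) = 21*(-60 + (4*(-8))**2 - 28*(-8)) = 21*(-60 + (-32)**2 - 7*(-32)) = 21*(-60 + 1024 + 224) = 21*1188 = 24948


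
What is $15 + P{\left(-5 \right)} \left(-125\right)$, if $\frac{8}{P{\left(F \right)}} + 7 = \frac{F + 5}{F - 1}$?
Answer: $\frac{1105}{7} \approx 157.86$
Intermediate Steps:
$P{\left(F \right)} = \frac{8}{-7 + \frac{5 + F}{-1 + F}}$ ($P{\left(F \right)} = \frac{8}{-7 + \frac{F + 5}{F - 1}} = \frac{8}{-7 + \frac{5 + F}{-1 + F}}$)
$15 + P{\left(-5 \right)} \left(-125\right) = 15 + \frac{4 \left(1 - -5\right)}{3 \left(-2 - 5\right)} \left(-125\right) = 15 + \frac{4 \left(1 + 5\right)}{3 \left(-7\right)} \left(-125\right) = 15 + \frac{4}{3} \left(- \frac{1}{7}\right) 6 \left(-125\right) = 15 - - \frac{1000}{7} = 15 + \frac{1000}{7} = \frac{1105}{7}$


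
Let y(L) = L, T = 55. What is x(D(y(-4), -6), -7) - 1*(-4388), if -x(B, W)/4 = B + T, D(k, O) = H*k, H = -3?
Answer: 4120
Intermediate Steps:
D(k, O) = -3*k
x(B, W) = -220 - 4*B (x(B, W) = -4*(B + 55) = -4*(55 + B) = -220 - 4*B)
x(D(y(-4), -6), -7) - 1*(-4388) = (-220 - (-12)*(-4)) - 1*(-4388) = (-220 - 4*12) + 4388 = (-220 - 48) + 4388 = -268 + 4388 = 4120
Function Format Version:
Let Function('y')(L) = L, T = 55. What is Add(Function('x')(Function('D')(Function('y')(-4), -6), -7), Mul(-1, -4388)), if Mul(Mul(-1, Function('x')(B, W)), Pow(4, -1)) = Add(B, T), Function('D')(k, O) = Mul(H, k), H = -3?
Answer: 4120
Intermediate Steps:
Function('D')(k, O) = Mul(-3, k)
Function('x')(B, W) = Add(-220, Mul(-4, B)) (Function('x')(B, W) = Mul(-4, Add(B, 55)) = Mul(-4, Add(55, B)) = Add(-220, Mul(-4, B)))
Add(Function('x')(Function('D')(Function('y')(-4), -6), -7), Mul(-1, -4388)) = Add(Add(-220, Mul(-4, Mul(-3, -4))), Mul(-1, -4388)) = Add(Add(-220, Mul(-4, 12)), 4388) = Add(Add(-220, -48), 4388) = Add(-268, 4388) = 4120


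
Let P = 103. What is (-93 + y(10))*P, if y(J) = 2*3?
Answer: -8961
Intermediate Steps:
y(J) = 6
(-93 + y(10))*P = (-93 + 6)*103 = -87*103 = -8961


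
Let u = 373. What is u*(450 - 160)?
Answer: 108170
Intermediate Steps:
u*(450 - 160) = 373*(450 - 160) = 373*290 = 108170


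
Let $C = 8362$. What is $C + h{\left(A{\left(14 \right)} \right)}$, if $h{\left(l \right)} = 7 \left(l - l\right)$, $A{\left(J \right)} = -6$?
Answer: $8362$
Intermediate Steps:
$h{\left(l \right)} = 0$ ($h{\left(l \right)} = 7 \cdot 0 = 0$)
$C + h{\left(A{\left(14 \right)} \right)} = 8362 + 0 = 8362$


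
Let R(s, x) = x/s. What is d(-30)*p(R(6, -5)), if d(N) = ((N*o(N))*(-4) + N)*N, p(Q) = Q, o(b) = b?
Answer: -90750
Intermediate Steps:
d(N) = N*(N - 4*N²) (d(N) = ((N*N)*(-4) + N)*N = (N²*(-4) + N)*N = (-4*N² + N)*N = (N - 4*N²)*N = N*(N - 4*N²))
d(-30)*p(R(6, -5)) = ((-30)²*(1 - 4*(-30)))*(-5/6) = (900*(1 + 120))*(-5*⅙) = (900*121)*(-⅚) = 108900*(-⅚) = -90750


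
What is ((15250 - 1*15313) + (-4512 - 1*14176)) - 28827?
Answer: -47578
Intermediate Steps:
((15250 - 1*15313) + (-4512 - 1*14176)) - 28827 = ((15250 - 15313) + (-4512 - 14176)) - 28827 = (-63 - 18688) - 28827 = -18751 - 28827 = -47578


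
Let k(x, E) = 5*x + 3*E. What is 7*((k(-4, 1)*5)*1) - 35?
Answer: -630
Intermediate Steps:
k(x, E) = 3*E + 5*x
7*((k(-4, 1)*5)*1) - 35 = 7*(((3*1 + 5*(-4))*5)*1) - 35 = 7*(((3 - 20)*5)*1) - 35 = 7*(-17*5*1) - 35 = 7*(-85*1) - 35 = 7*(-85) - 35 = -595 - 35 = -630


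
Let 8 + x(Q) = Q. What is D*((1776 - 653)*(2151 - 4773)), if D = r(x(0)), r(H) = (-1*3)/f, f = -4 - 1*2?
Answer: -1472253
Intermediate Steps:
x(Q) = -8 + Q
f = -6 (f = -4 - 2 = -6)
r(H) = 1/2 (r(H) = -1*3/(-6) = -3*(-1/6) = 1/2)
D = 1/2 ≈ 0.50000
D*((1776 - 653)*(2151 - 4773)) = ((1776 - 653)*(2151 - 4773))/2 = (1123*(-2622))/2 = (1/2)*(-2944506) = -1472253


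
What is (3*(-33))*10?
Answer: -990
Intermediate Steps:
(3*(-33))*10 = -99*10 = -990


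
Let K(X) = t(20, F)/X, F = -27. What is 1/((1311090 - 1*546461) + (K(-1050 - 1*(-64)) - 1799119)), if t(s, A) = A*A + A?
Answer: -493/510003921 ≈ -9.6666e-7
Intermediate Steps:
t(s, A) = A + A² (t(s, A) = A² + A = A + A²)
K(X) = 702/X (K(X) = (-27*(1 - 27))/X = (-27*(-26))/X = 702/X)
1/((1311090 - 1*546461) + (K(-1050 - 1*(-64)) - 1799119)) = 1/((1311090 - 1*546461) + (702/(-1050 - 1*(-64)) - 1799119)) = 1/((1311090 - 546461) + (702/(-1050 + 64) - 1799119)) = 1/(764629 + (702/(-986) - 1799119)) = 1/(764629 + (702*(-1/986) - 1799119)) = 1/(764629 + (-351/493 - 1799119)) = 1/(764629 - 886966018/493) = 1/(-510003921/493) = -493/510003921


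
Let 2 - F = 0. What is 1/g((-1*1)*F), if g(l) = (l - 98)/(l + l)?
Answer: 1/25 ≈ 0.040000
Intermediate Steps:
F = 2 (F = 2 - 1*0 = 2 + 0 = 2)
g(l) = (-98 + l)/(2*l) (g(l) = (-98 + l)/((2*l)) = (-98 + l)*(1/(2*l)) = (-98 + l)/(2*l))
1/g((-1*1)*F) = 1/((-98 - 1*1*2)/(2*((-1*1*2)))) = 1/((-98 - 1*2)/(2*((-1*2)))) = 1/((½)*(-98 - 2)/(-2)) = 1/((½)*(-½)*(-100)) = 1/25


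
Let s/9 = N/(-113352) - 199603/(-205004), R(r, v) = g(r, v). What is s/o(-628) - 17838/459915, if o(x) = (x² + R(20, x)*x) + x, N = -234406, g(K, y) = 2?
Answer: -22556057741938581/582607754991260500 ≈ -0.038716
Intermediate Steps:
R(r, v) = 2
s = 6626209395/242058473 (s = 9*(-234406/(-113352) - 199603/(-205004)) = 9*(-234406*(-1/113352) - 199603*(-1/205004)) = 9*(117203/56676 + 199603/205004) = 9*(2208736465/726175419) = 6626209395/242058473 ≈ 27.374)
o(x) = x² + 3*x (o(x) = (x² + 2*x) + x = x² + 3*x)
s/o(-628) - 17838/459915 = 6626209395/(242058473*((-628*(3 - 628)))) - 17838/459915 = 6626209395/(242058473*((-628*(-625)))) - 17838*1/459915 = (6626209395/242058473)/392500 - 5946/153305 = (6626209395/242058473)*(1/392500) - 5946/153305 = 1325241879/19001590130500 - 5946/153305 = -22556057741938581/582607754991260500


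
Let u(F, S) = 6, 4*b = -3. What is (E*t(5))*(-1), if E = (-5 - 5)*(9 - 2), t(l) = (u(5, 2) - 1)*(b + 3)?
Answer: 1575/2 ≈ 787.50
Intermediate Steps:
b = -¾ (b = (¼)*(-3) = -¾ ≈ -0.75000)
t(l) = 45/4 (t(l) = (6 - 1)*(-¾ + 3) = 5*(9/4) = 45/4)
E = -70 (E = -10*7 = -70)
(E*t(5))*(-1) = -70*45/4*(-1) = -1575/2*(-1) = 1575/2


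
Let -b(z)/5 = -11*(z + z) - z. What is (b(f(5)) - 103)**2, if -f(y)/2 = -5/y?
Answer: 16129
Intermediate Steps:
f(y) = 10/y (f(y) = -(-10)/y = 10/y)
b(z) = 115*z (b(z) = -5*(-11*(z + z) - z) = -5*(-22*z - z) = -(-115)*z = 115*z)
(b(f(5)) - 103)**2 = (115*(10/5) - 103)**2 = (115*(10*(1/5)) - 103)**2 = (115*2 - 103)**2 = (230 - 103)**2 = 127**2 = 16129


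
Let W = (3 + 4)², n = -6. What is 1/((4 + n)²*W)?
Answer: 1/196 ≈ 0.0051020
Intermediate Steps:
W = 49 (W = 7² = 49)
1/((4 + n)²*W) = 1/((4 - 6)²*49) = 1/((-2)²*49) = 1/(4*49) = 1/196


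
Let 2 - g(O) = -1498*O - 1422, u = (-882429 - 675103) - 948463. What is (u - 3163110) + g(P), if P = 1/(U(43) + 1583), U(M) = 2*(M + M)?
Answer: -9946778657/1755 ≈ -5.6677e+6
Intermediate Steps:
U(M) = 4*M (U(M) = 2*(2*M) = 4*M)
P = 1/1755 (P = 1/(4*43 + 1583) = 1/(172 + 1583) = 1/1755 ≈ 0.00056980)
u = -2505995 (u = -1557532 - 948463 = -2505995)
g(O) = 1424 + 1498*O (g(O) = 2 - (-1498*O - 1422) = 2 - (-1422 - 1498*O) = 2 + (1422 + 1498*O) = 1424 + 1498*O)
(u - 3163110) + g(P) = (-2505995 - 3163110) + (1424 + 1498*(1/1755)) = -5669105 + (1424 + 1498/1755) = -5669105 + 2500618/1755 = -9946778657/1755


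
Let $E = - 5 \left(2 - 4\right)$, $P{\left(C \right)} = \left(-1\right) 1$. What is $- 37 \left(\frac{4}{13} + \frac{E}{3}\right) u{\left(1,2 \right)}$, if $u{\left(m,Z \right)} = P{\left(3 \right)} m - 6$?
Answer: $\frac{36778}{39} \approx 943.03$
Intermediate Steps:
$P{\left(C \right)} = -1$
$E = 10$ ($E = \left(-5\right) \left(-2\right) = 10$)
$u{\left(m,Z \right)} = -6 - m$ ($u{\left(m,Z \right)} = - m - 6 = -6 - m$)
$- 37 \left(\frac{4}{13} + \frac{E}{3}\right) u{\left(1,2 \right)} = - 37 \left(\frac{4}{13} + \frac{10}{3}\right) \left(-6 - 1\right) = - 37 \left(4 \cdot \frac{1}{13} + 10 \cdot \frac{1}{3}\right) \left(-6 - 1\right) = - 37 \left(\frac{4}{13} + \frac{10}{3}\right) \left(-7\right) = \left(-37\right) \frac{142}{39} \left(-7\right) = \left(- \frac{5254}{39}\right) \left(-7\right) = \frac{36778}{39}$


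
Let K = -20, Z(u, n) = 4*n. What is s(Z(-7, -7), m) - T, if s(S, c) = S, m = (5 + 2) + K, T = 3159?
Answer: -3187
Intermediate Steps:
m = -13 (m = (5 + 2) - 20 = 7 - 20 = -13)
s(Z(-7, -7), m) - T = 4*(-7) - 1*3159 = -28 - 3159 = -3187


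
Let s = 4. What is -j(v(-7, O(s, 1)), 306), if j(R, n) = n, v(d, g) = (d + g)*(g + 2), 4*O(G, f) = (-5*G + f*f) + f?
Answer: -306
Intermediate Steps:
O(G, f) = -5*G/4 + f/4 + f**2/4 (O(G, f) = ((-5*G + f*f) + f)/4 = ((-5*G + f**2) + f)/4 = ((f**2 - 5*G) + f)/4 = (f + f**2 - 5*G)/4 = -5*G/4 + f/4 + f**2/4)
v(d, g) = (2 + g)*(d + g) (v(d, g) = (d + g)*(2 + g) = (2 + g)*(d + g))
-j(v(-7, O(s, 1)), 306) = -1*306 = -306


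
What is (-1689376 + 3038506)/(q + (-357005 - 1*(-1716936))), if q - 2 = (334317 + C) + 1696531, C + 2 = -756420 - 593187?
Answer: 674565/1020586 ≈ 0.66096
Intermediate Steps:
C = -1349609 (C = -2 + (-756420 - 593187) = -2 - 1349607 = -1349609)
q = 681241 (q = 2 + ((334317 - 1349609) + 1696531) = 2 + (-1015292 + 1696531) = 2 + 681239 = 681241)
(-1689376 + 3038506)/(q + (-357005 - 1*(-1716936))) = (-1689376 + 3038506)/(681241 + (-357005 - 1*(-1716936))) = 1349130/(681241 + (-357005 + 1716936)) = 1349130/(681241 + 1359931) = 1349130/2041172 = 1349130*(1/2041172) = 674565/1020586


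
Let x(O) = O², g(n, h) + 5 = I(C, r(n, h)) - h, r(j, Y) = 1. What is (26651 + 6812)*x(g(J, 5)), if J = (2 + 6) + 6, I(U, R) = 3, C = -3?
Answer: 1639687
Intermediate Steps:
J = 14 (J = 8 + 6 = 14)
g(n, h) = -2 - h (g(n, h) = -5 + (3 - h) = -2 - h)
(26651 + 6812)*x(g(J, 5)) = (26651 + 6812)*(-2 - 1*5)² = 33463*(-2 - 5)² = 33463*(-7)² = 33463*49 = 1639687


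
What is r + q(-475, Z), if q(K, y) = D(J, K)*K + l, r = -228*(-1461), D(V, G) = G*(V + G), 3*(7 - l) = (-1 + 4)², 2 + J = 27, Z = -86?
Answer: -101198138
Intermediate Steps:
J = 25 (J = -2 + 27 = 25)
l = 4 (l = 7 - (-1 + 4)²/3 = 7 - ⅓*3² = 7 - ⅓*9 = 7 - 3 = 4)
D(V, G) = G*(G + V)
r = 333108
q(K, y) = 4 + K²*(25 + K) (q(K, y) = (K*(K + 25))*K + 4 = (K*(25 + K))*K + 4 = K²*(25 + K) + 4 = 4 + K²*(25 + K))
r + q(-475, Z) = 333108 + (4 + (-475)²*(25 - 475)) = 333108 + (4 + 225625*(-450)) = 333108 + (4 - 101531250) = 333108 - 101531246 = -101198138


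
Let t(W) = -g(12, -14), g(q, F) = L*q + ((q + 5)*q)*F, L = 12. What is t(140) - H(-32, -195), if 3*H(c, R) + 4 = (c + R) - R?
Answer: 2724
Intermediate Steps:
g(q, F) = 12*q + F*q*(5 + q) (g(q, F) = 12*q + ((q + 5)*q)*F = 12*q + ((5 + q)*q)*F = 12*q + (q*(5 + q))*F = 12*q + F*q*(5 + q))
H(c, R) = -4/3 + c/3 (H(c, R) = -4/3 + ((c + R) - R)/3 = -4/3 + ((R + c) - R)/3 = -4/3 + c/3)
t(W) = 2712 (t(W) = -12*(12 + 5*(-14) - 14*12) = -12*(12 - 70 - 168) = -12*(-226) = -1*(-2712) = 2712)
t(140) - H(-32, -195) = 2712 - (-4/3 + (⅓)*(-32)) = 2712 - (-4/3 - 32/3) = 2712 - 1*(-12) = 2712 + 12 = 2724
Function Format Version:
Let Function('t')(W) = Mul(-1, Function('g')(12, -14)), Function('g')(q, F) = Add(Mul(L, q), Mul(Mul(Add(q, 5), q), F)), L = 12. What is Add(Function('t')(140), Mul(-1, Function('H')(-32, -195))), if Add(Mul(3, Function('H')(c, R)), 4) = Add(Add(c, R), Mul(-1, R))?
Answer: 2724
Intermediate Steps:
Function('g')(q, F) = Add(Mul(12, q), Mul(F, q, Add(5, q))) (Function('g')(q, F) = Add(Mul(12, q), Mul(Mul(Add(q, 5), q), F)) = Add(Mul(12, q), Mul(Mul(Add(5, q), q), F)) = Add(Mul(12, q), Mul(Mul(q, Add(5, q)), F)) = Add(Mul(12, q), Mul(F, q, Add(5, q))))
Function('H')(c, R) = Add(Rational(-4, 3), Mul(Rational(1, 3), c)) (Function('H')(c, R) = Add(Rational(-4, 3), Mul(Rational(1, 3), Add(Add(c, R), Mul(-1, R)))) = Add(Rational(-4, 3), Mul(Rational(1, 3), Add(Add(R, c), Mul(-1, R)))) = Add(Rational(-4, 3), Mul(Rational(1, 3), c)))
Function('t')(W) = 2712 (Function('t')(W) = Mul(-1, Mul(12, Add(12, Mul(5, -14), Mul(-14, 12)))) = Mul(-1, Mul(12, Add(12, -70, -168))) = Mul(-1, Mul(12, -226)) = Mul(-1, -2712) = 2712)
Add(Function('t')(140), Mul(-1, Function('H')(-32, -195))) = Add(2712, Mul(-1, Add(Rational(-4, 3), Mul(Rational(1, 3), -32)))) = Add(2712, Mul(-1, Add(Rational(-4, 3), Rational(-32, 3)))) = Add(2712, Mul(-1, -12)) = Add(2712, 12) = 2724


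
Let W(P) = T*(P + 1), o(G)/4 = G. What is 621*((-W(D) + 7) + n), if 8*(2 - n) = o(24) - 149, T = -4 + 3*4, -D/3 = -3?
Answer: -319815/8 ≈ -39977.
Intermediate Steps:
D = 9 (D = -3*(-3) = 9)
o(G) = 4*G
T = 8 (T = -4 + 12 = 8)
W(P) = 8 + 8*P (W(P) = 8*(P + 1) = 8*(1 + P) = 8 + 8*P)
n = 69/8 (n = 2 - (4*24 - 149)/8 = 2 - (96 - 149)/8 = 2 - ⅛*(-53) = 2 + 53/8 = 69/8 ≈ 8.6250)
621*((-W(D) + 7) + n) = 621*((-(8 + 8*9) + 7) + 69/8) = 621*((-(8 + 72) + 7) + 69/8) = 621*((-1*80 + 7) + 69/8) = 621*((-80 + 7) + 69/8) = 621*(-73 + 69/8) = 621*(-515/8) = -319815/8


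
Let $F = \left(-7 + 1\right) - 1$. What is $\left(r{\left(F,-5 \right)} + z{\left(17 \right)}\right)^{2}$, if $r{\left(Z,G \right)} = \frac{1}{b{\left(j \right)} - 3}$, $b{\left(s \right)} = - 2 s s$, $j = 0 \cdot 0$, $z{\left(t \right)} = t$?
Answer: $\frac{2500}{9} \approx 277.78$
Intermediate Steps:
$j = 0$
$F = -7$ ($F = -6 - 1 = -7$)
$b{\left(s \right)} = - 2 s^{2}$
$r{\left(Z,G \right)} = - \frac{1}{3}$ ($r{\left(Z,G \right)} = \frac{1}{- 2 \cdot 0^{2} - 3} = \frac{1}{\left(-2\right) 0 - 3} = \frac{1}{0 - 3} = \frac{1}{-3} = - \frac{1}{3}$)
$\left(r{\left(F,-5 \right)} + z{\left(17 \right)}\right)^{2} = \left(- \frac{1}{3} + 17\right)^{2} = \left(\frac{50}{3}\right)^{2} = \frac{2500}{9}$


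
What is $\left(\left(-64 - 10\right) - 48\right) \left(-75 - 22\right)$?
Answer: $11834$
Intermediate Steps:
$\left(\left(-64 - 10\right) - 48\right) \left(-75 - 22\right) = \left(-74 - 48\right) \left(-97\right) = \left(-122\right) \left(-97\right) = 11834$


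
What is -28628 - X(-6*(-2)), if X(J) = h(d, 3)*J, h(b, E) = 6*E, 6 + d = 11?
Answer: -28844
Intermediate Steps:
d = 5 (d = -6 + 11 = 5)
X(J) = 18*J (X(J) = (6*3)*J = 18*J)
-28628 - X(-6*(-2)) = -28628 - 18*(-6*(-2)) = -28628 - 18*12 = -28628 - 1*216 = -28628 - 216 = -28844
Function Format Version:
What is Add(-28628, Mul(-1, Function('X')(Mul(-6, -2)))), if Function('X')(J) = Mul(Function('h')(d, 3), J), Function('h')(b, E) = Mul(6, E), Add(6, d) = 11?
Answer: -28844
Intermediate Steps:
d = 5 (d = Add(-6, 11) = 5)
Function('X')(J) = Mul(18, J) (Function('X')(J) = Mul(Mul(6, 3), J) = Mul(18, J))
Add(-28628, Mul(-1, Function('X')(Mul(-6, -2)))) = Add(-28628, Mul(-1, Mul(18, Mul(-6, -2)))) = Add(-28628, Mul(-1, Mul(18, 12))) = Add(-28628, Mul(-1, 216)) = Add(-28628, -216) = -28844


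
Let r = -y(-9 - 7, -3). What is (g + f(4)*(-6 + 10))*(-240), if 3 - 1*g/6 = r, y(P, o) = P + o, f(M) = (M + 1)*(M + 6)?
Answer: -24960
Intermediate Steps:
f(M) = (1 + M)*(6 + M)
r = 19 (r = -((-9 - 7) - 3) = -(-16 - 3) = -1*(-19) = 19)
g = -96 (g = 18 - 6*19 = 18 - 114 = -96)
(g + f(4)*(-6 + 10))*(-240) = (-96 + (6 + 4² + 7*4)*(-6 + 10))*(-240) = (-96 + (6 + 16 + 28)*4)*(-240) = (-96 + 50*4)*(-240) = (-96 + 200)*(-240) = 104*(-240) = -24960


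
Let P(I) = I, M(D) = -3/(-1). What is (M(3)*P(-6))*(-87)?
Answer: 1566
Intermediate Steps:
M(D) = 3 (M(D) = -3*(-1) = 3)
(M(3)*P(-6))*(-87) = (3*(-6))*(-87) = -18*(-87) = 1566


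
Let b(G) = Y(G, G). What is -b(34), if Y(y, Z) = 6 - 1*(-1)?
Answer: -7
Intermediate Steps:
Y(y, Z) = 7 (Y(y, Z) = 6 + 1 = 7)
b(G) = 7
-b(34) = -1*7 = -7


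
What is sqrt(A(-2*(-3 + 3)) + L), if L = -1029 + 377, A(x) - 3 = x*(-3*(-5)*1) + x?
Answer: I*sqrt(649) ≈ 25.475*I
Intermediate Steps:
A(x) = 3 + 16*x (A(x) = 3 + (x*(-3*(-5)*1) + x) = 3 + (x*(15*1) + x) = 3 + (x*15 + x) = 3 + (15*x + x) = 3 + 16*x)
L = -652
sqrt(A(-2*(-3 + 3)) + L) = sqrt((3 + 16*(-2*(-3 + 3))) - 652) = sqrt((3 + 16*(-2*0)) - 652) = sqrt((3 + 16*0) - 652) = sqrt((3 + 0) - 652) = sqrt(3 - 652) = sqrt(-649) = I*sqrt(649)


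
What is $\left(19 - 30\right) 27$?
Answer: $-297$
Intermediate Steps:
$\left(19 - 30\right) 27 = \left(-11\right) 27 = -297$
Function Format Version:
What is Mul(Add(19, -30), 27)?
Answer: -297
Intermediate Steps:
Mul(Add(19, -30), 27) = Mul(-11, 27) = -297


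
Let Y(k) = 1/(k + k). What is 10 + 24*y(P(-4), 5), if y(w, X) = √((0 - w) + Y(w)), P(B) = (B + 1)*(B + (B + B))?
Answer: 10 + 2*I*√5182 ≈ 10.0 + 143.97*I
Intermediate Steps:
Y(k) = 1/(2*k)
P(B) = 3*B*(1 + B) (P(B) = (1 + B)*(B + 2*B) = (1 + B)*(3*B) = 3*B*(1 + B))
y(w, X) = √(1/(2*w) - w) (y(w, X) = √((0 - w) + 1/(2*w)) = √(-w + 1/(2*w)) = √(1/(2*w) - w))
10 + 24*y(P(-4), 5) = 10 + 24*(√(-12*(-4)*(1 - 4) + 2/((3*(-4)*(1 - 4))))/2) = 10 + 24*(√(-12*(-4)*(-3) + 2/((3*(-4)*(-3))))/2) = 10 + 24*(√(-4*36 + 2/36)/2) = 10 + 24*(√(-144 + 2*(1/36))/2) = 10 + 24*(√(-144 + 1/18)/2) = 10 + 24*(√(-2591/18)/2) = 10 + 24*((I*√5182/6)/2) = 10 + 24*(I*√5182/12) = 10 + 2*I*√5182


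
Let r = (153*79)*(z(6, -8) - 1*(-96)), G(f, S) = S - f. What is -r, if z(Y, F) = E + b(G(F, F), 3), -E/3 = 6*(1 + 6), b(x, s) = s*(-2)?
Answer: 435132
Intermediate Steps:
b(x, s) = -2*s
E = -126 (E = -18*(1 + 6) = -18*7 = -3*42 = -126)
z(Y, F) = -132 (z(Y, F) = -126 - 2*3 = -126 - 6 = -132)
r = -435132 (r = (153*79)*(-132 - 1*(-96)) = 12087*(-132 + 96) = 12087*(-36) = -435132)
-r = -1*(-435132) = 435132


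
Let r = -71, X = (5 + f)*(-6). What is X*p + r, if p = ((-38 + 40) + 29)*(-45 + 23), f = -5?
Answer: -71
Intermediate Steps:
X = 0 (X = (5 - 5)*(-6) = 0*(-6) = 0)
p = -682 (p = (2 + 29)*(-22) = 31*(-22) = -682)
X*p + r = 0*(-682) - 71 = 0 - 71 = -71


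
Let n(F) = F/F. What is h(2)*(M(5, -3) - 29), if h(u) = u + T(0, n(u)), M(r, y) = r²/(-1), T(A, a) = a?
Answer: -162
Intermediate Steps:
n(F) = 1
M(r, y) = -r² (M(r, y) = r²*(-1) = -r²)
h(u) = 1 + u (h(u) = u + 1 = 1 + u)
h(2)*(M(5, -3) - 29) = (1 + 2)*(-1*5² - 29) = 3*(-1*25 - 29) = 3*(-25 - 29) = 3*(-54) = -162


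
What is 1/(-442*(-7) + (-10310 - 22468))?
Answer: -1/29684 ≈ -3.3688e-5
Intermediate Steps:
1/(-442*(-7) + (-10310 - 22468)) = 1/(3094 - 32778) = 1/(-29684) = -1/29684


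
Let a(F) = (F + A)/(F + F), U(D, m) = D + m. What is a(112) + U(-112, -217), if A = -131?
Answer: -73715/224 ≈ -329.08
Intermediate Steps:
a(F) = (-131 + F)/(2*F) (a(F) = (F - 131)/(F + F) = (-131 + F)/((2*F)) = (-131 + F)*(1/(2*F)) = (-131 + F)/(2*F))
a(112) + U(-112, -217) = (½)*(-131 + 112)/112 + (-112 - 217) = (½)*(1/112)*(-19) - 329 = -19/224 - 329 = -73715/224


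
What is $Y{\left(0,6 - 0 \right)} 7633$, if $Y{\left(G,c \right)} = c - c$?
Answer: $0$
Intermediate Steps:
$Y{\left(G,c \right)} = 0$
$Y{\left(0,6 - 0 \right)} 7633 = 0 \cdot 7633 = 0$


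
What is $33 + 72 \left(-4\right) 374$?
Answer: $-107679$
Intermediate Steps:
$33 + 72 \left(-4\right) 374 = 33 - 107712 = -107679$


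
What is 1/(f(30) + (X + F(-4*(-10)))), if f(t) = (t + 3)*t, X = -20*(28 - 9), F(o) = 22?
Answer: 1/632 ≈ 0.0015823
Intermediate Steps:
X = -380 (X = -20*19 = -380)
f(t) = t*(3 + t) (f(t) = (3 + t)*t = t*(3 + t))
1/(f(30) + (X + F(-4*(-10)))) = 1/(30*(3 + 30) + (-380 + 22)) = 1/(30*33 - 358) = 1/(990 - 358) = 1/632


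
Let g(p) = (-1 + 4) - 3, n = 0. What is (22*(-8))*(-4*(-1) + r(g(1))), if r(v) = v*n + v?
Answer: -704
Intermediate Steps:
g(p) = 0 (g(p) = 3 - 3 = 0)
r(v) = v (r(v) = v*0 + v = 0 + v = v)
(22*(-8))*(-4*(-1) + r(g(1))) = (22*(-8))*(-4*(-1) + 0) = -176*(4 + 0) = -176*4 = -704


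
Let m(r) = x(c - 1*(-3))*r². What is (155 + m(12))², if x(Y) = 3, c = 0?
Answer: 344569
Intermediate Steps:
m(r) = 3*r²
(155 + m(12))² = (155 + 3*12²)² = (155 + 3*144)² = (155 + 432)² = 587² = 344569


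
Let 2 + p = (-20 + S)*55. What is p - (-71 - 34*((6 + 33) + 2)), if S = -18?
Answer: -627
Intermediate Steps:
p = -2092 (p = -2 + (-20 - 18)*55 = -2 - 38*55 = -2 - 2090 = -2092)
p - (-71 - 34*((6 + 33) + 2)) = -2092 - (-71 - 34*((6 + 33) + 2)) = -2092 - (-71 - 34*(39 + 2)) = -2092 - (-71 - 34*41) = -2092 - (-71 - 1394) = -2092 - 1*(-1465) = -2092 + 1465 = -627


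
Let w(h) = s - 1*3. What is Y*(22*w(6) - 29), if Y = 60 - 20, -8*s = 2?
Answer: -4020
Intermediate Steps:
s = -¼ (s = -⅛*2 = -¼ ≈ -0.25000)
w(h) = -13/4 (w(h) = -¼ - 1*3 = -¼ - 3 = -13/4)
Y = 40
Y*(22*w(6) - 29) = 40*(22*(-13/4) - 29) = 40*(-143/2 - 29) = 40*(-201/2) = -4020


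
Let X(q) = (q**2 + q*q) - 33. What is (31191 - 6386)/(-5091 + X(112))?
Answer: 24805/19964 ≈ 1.2425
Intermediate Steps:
X(q) = -33 + 2*q**2 (X(q) = (q**2 + q**2) - 33 = 2*q**2 - 33 = -33 + 2*q**2)
(31191 - 6386)/(-5091 + X(112)) = (31191 - 6386)/(-5091 + (-33 + 2*112**2)) = 24805/(-5091 + (-33 + 2*12544)) = 24805/(-5091 + (-33 + 25088)) = 24805/(-5091 + 25055) = 24805/19964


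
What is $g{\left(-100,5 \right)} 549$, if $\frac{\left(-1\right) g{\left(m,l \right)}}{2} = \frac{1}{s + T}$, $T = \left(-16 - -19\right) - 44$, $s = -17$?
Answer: $\frac{549}{29} \approx 18.931$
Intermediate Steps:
$T = -41$ ($T = \left(-16 + 19\right) - 44 = 3 - 44 = -41$)
$g{\left(m,l \right)} = \frac{1}{29}$ ($g{\left(m,l \right)} = - \frac{2}{-17 - 41} = - \frac{2}{-58} = \left(-2\right) \left(- \frac{1}{58}\right) = \frac{1}{29}$)
$g{\left(-100,5 \right)} 549 = \frac{1}{29} \cdot 549 = \frac{549}{29}$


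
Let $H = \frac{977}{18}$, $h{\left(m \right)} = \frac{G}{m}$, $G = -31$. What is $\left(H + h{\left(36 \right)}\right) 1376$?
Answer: $\frac{220504}{3} \approx 73501.0$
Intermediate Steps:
$h{\left(m \right)} = - \frac{31}{m}$
$H = \frac{977}{18}$ ($H = 977 \cdot \frac{1}{18} = \frac{977}{18} \approx 54.278$)
$\left(H + h{\left(36 \right)}\right) 1376 = \left(\frac{977}{18} - \frac{31}{36}\right) 1376 = \frac{641}{12} \cdot 1376 = \frac{220504}{3}$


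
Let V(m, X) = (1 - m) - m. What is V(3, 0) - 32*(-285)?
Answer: 9115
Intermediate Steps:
V(m, X) = 1 - 2*m
V(3, 0) - 32*(-285) = (1 - 2*3) - 32*(-285) = (1 - 6) + 9120 = -5 + 9120 = 9115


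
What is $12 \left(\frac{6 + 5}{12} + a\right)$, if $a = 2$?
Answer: $35$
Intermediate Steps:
$12 \left(\frac{6 + 5}{12} + a\right) = 12 \left(\frac{6 + 5}{12} + 2\right) = 12 \left(11 \cdot \frac{1}{12} + 2\right) = 12 \left(\frac{11}{12} + 2\right) = 12 \cdot \frac{35}{12} = 35$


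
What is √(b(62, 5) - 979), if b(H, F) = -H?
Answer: I*√1041 ≈ 32.265*I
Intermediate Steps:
√(b(62, 5) - 979) = √(-1*62 - 979) = √(-62 - 979) = √(-1041) = I*√1041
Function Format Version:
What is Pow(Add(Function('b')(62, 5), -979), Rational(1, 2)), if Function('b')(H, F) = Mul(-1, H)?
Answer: Mul(I, Pow(1041, Rational(1, 2))) ≈ Mul(32.265, I)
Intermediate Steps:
Pow(Add(Function('b')(62, 5), -979), Rational(1, 2)) = Pow(Add(Mul(-1, 62), -979), Rational(1, 2)) = Pow(Add(-62, -979), Rational(1, 2)) = Pow(-1041, Rational(1, 2)) = Mul(I, Pow(1041, Rational(1, 2)))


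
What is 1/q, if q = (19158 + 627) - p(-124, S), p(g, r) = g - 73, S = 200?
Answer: 1/19982 ≈ 5.0045e-5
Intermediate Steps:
p(g, r) = -73 + g
q = 19982 (q = (19158 + 627) - (-73 - 124) = 19785 - 1*(-197) = 19785 + 197 = 19982)
1/q = 1/19982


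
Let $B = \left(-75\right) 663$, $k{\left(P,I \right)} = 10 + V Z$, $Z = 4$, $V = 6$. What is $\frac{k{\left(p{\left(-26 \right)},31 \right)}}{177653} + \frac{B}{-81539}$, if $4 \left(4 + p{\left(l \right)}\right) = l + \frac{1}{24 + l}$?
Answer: $\frac{8836567751}{14485647967} \approx 0.61002$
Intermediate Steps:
$p{\left(l \right)} = -4 + \frac{l}{4} + \frac{1}{4 \left(24 + l\right)}$ ($p{\left(l \right)} = -4 + \frac{l + \frac{1}{24 + l}}{4} = -4 + \left(\frac{l}{4} + \frac{1}{4 \left(24 + l\right)}\right) = -4 + \frac{l}{4} + \frac{1}{4 \left(24 + l\right)}$)
$k{\left(P,I \right)} = 34$ ($k{\left(P,I \right)} = 10 + 6 \cdot 4 = 10 + 24 = 34$)
$B = -49725$
$\frac{k{\left(p{\left(-26 \right)},31 \right)}}{177653} + \frac{B}{-81539} = \frac{34}{177653} - \frac{49725}{-81539} = 34 \cdot \frac{1}{177653} - - \frac{49725}{81539} = \frac{34}{177653} + \frac{49725}{81539} = \frac{8836567751}{14485647967}$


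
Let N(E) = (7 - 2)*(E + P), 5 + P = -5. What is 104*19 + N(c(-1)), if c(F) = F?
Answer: 1921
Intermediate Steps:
P = -10 (P = -5 - 5 = -10)
N(E) = -50 + 5*E (N(E) = (7 - 2)*(E - 10) = 5*(-10 + E) = -50 + 5*E)
104*19 + N(c(-1)) = 104*19 + (-50 + 5*(-1)) = 1976 + (-50 - 5) = 1976 - 55 = 1921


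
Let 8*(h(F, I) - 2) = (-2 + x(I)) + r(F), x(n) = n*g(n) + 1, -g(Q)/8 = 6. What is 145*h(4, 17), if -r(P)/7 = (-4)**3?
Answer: -51185/8 ≈ -6398.1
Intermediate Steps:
g(Q) = -48 (g(Q) = -8*6 = -48)
r(P) = 448 (r(P) = -7*(-4)**3 = -7*(-64) = 448)
x(n) = 1 - 48*n (x(n) = n*(-48) + 1 = -48*n + 1 = 1 - 48*n)
h(F, I) = 463/8 - 6*I (h(F, I) = 2 + ((-2 + (1 - 48*I)) + 448)/8 = 2 + ((-1 - 48*I) + 448)/8 = 2 + (447 - 48*I)/8 = 2 + (447/8 - 6*I) = 463/8 - 6*I)
145*h(4, 17) = 145*(463/8 - 6*17) = 145*(463/8 - 102) = 145*(-353/8) = -51185/8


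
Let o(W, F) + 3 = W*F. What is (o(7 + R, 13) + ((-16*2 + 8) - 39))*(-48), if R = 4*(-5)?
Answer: 11280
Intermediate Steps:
R = -20
o(W, F) = -3 + F*W (o(W, F) = -3 + W*F = -3 + F*W)
(o(7 + R, 13) + ((-16*2 + 8) - 39))*(-48) = ((-3 + 13*(7 - 20)) + ((-16*2 + 8) - 39))*(-48) = ((-3 + 13*(-13)) + ((-32 + 8) - 39))*(-48) = ((-3 - 169) + (-24 - 39))*(-48) = (-172 - 63)*(-48) = -235*(-48) = 11280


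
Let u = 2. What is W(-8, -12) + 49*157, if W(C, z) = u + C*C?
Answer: 7759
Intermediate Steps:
W(C, z) = 2 + C² (W(C, z) = 2 + C*C = 2 + C²)
W(-8, -12) + 49*157 = (2 + (-8)²) + 49*157 = (2 + 64) + 7693 = 66 + 7693 = 7759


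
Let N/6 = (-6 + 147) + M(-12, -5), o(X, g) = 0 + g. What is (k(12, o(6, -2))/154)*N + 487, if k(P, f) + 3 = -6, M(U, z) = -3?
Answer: 33773/77 ≈ 438.61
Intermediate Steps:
o(X, g) = g
k(P, f) = -9 (k(P, f) = -3 - 6 = -9)
N = 828 (N = 6*((-6 + 147) - 3) = 6*(141 - 3) = 6*138 = 828)
(k(12, o(6, -2))/154)*N + 487 = -9/154*828 + 487 = -3726/77 + 487 = 33773/77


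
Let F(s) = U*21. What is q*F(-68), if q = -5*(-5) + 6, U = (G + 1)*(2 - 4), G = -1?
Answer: 0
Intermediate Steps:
U = 0 (U = (-1 + 1)*(2 - 4) = 0*(-2) = 0)
q = 31 (q = 25 + 6 = 31)
F(s) = 0 (F(s) = 0*21 = 0)
q*F(-68) = 31*0 = 0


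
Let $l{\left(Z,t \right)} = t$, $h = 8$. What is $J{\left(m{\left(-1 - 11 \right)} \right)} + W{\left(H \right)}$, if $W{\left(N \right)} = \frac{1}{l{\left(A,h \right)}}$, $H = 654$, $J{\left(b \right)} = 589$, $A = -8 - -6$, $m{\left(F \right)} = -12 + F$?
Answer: $\frac{4713}{8} \approx 589.13$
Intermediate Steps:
$A = -2$ ($A = -8 + 6 = -2$)
$W{\left(N \right)} = \frac{1}{8}$
$J{\left(m{\left(-1 - 11 \right)} \right)} + W{\left(H \right)} = 589 + \frac{1}{8} = \frac{4713}{8}$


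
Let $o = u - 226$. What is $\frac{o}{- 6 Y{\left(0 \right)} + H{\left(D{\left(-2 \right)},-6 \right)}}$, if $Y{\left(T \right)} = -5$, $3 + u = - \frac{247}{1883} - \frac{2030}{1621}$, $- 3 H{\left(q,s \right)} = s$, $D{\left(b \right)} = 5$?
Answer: $- \frac{43950589}{6104686} \approx -7.1995$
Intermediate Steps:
$H{\left(q,s \right)} = - \frac{s}{3}$
$u = - \frac{13379906}{3052343}$ ($u = -3 - \left(\frac{247}{1883} + \frac{2030}{1621}\right) = -3 - \frac{4222877}{3052343} = - \frac{13379906}{3052343} \approx -4.3835$)
$o = - \frac{703209424}{3052343}$ ($o = - \frac{13379906}{3052343} - 226 = - \frac{703209424}{3052343} \approx -230.38$)
$\frac{o}{- 6 Y{\left(0 \right)} + H{\left(D{\left(-2 \right)},-6 \right)}} = - \frac{703209424}{3052343 \left(\left(-6\right) \left(-5\right) - -2\right)} = - \frac{703209424}{3052343 \left(30 + 2\right)} = - \frac{703209424}{3052343 \cdot 32} = \left(- \frac{703209424}{3052343}\right) \frac{1}{32} = - \frac{43950589}{6104686}$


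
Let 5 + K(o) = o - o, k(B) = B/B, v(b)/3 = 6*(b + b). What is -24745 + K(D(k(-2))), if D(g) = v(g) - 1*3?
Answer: -24750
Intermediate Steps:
v(b) = 36*b (v(b) = 3*(6*(b + b)) = 3*(6*(2*b)) = 3*(12*b) = 36*b)
k(B) = 1
D(g) = -3 + 36*g (D(g) = 36*g - 1*3 = 36*g - 3 = -3 + 36*g)
K(o) = -5 (K(o) = -5 + (o - o) = -5 + 0 = -5)
-24745 + K(D(k(-2))) = -24745 - 5 = -24750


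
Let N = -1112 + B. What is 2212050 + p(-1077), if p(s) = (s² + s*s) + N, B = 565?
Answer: 4531361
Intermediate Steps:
N = -547 (N = -1112 + 565 = -547)
p(s) = -547 + 2*s² (p(s) = (s² + s*s) - 547 = (s² + s²) - 547 = 2*s² - 547 = -547 + 2*s²)
2212050 + p(-1077) = 2212050 + (-547 + 2*(-1077)²) = 2212050 + (-547 + 2*1159929) = 2212050 + (-547 + 2319858) = 2212050 + 2319311 = 4531361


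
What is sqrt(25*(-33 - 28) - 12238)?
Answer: I*sqrt(13763) ≈ 117.32*I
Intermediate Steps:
sqrt(25*(-33 - 28) - 12238) = sqrt(25*(-61) - 12238) = sqrt(-1525 - 12238) = sqrt(-13763) = I*sqrt(13763)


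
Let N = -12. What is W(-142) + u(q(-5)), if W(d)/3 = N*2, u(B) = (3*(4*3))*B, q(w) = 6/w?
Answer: -576/5 ≈ -115.20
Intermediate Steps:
u(B) = 36*B (u(B) = (3*12)*B = 36*B)
W(d) = -72 (W(d) = 3*(-12*2) = 3*(-24) = -72)
W(-142) + u(q(-5)) = -72 + 36*(6/(-5)) = -72 + 36*(6*(-⅕)) = -72 + 36*(-6/5) = -72 - 216/5 = -576/5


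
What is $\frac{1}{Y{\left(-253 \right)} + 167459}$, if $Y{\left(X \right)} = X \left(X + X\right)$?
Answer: $\frac{1}{295477} \approx 3.3844 \cdot 10^{-6}$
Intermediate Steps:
$Y{\left(X \right)} = 2 X^{2}$ ($Y{\left(X \right)} = X 2 X = 2 X^{2}$)
$\frac{1}{Y{\left(-253 \right)} + 167459} = \frac{1}{2 \left(-253\right)^{2} + 167459} = \frac{1}{2 \cdot 64009 + 167459} = \frac{1}{128018 + 167459} = \frac{1}{295477}$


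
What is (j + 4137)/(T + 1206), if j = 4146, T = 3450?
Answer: 2761/1552 ≈ 1.7790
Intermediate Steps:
(j + 4137)/(T + 1206) = (4146 + 4137)/(3450 + 1206) = 8283/4656 = 8283*(1/4656) = 2761/1552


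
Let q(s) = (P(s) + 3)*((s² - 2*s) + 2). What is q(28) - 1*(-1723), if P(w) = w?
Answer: 24353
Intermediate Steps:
q(s) = (3 + s)*(2 + s² - 2*s) (q(s) = (s + 3)*((s² - 2*s) + 2) = (3 + s)*(2 + s² - 2*s))
q(28) - 1*(-1723) = (6 + 28² + 28³ - 4*28) - 1*(-1723) = (6 + 784 + 21952 - 112) + 1723 = 22630 + 1723 = 24353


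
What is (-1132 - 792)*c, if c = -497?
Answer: 956228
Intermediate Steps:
(-1132 - 792)*c = (-1132 - 792)*(-497) = -1924*(-497) = 956228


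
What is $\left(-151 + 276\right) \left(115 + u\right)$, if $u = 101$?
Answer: $27000$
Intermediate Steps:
$\left(-151 + 276\right) \left(115 + u\right) = \left(-151 + 276\right) \left(115 + 101\right) = 125 \cdot 216 = 27000$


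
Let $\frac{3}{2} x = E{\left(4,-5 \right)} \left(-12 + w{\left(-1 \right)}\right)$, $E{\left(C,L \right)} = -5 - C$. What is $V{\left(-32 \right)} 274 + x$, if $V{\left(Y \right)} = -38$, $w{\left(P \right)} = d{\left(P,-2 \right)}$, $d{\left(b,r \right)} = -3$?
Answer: $-10322$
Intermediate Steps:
$w{\left(P \right)} = -3$
$x = 90$ ($x = \frac{2 \left(-5 - 4\right) \left(-12 - 3\right)}{3} = \frac{2 \left(-5 - 4\right) \left(-15\right)}{3} = \frac{2 \left(\left(-9\right) \left(-15\right)\right)}{3} = \frac{2}{3} \cdot 135 = 90$)
$V{\left(-32 \right)} 274 + x = \left(-38\right) 274 + 90 = -10412 + 90 = -10322$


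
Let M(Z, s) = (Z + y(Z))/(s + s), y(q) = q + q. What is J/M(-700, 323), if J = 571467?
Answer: -61527947/350 ≈ -1.7579e+5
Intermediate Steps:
y(q) = 2*q
M(Z, s) = 3*Z/(2*s) (M(Z, s) = (Z + 2*Z)/(s + s) = (3*Z)/((2*s)) = (3*Z)*(1/(2*s)) = 3*Z/(2*s))
J/M(-700, 323) = 571467/(((3/2)*(-700)/323)) = 571467/(((3/2)*(-700)*(1/323))) = 571467/(-1050/323) = 571467*(-323/1050) = -61527947/350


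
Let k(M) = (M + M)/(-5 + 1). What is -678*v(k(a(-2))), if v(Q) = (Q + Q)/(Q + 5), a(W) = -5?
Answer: -452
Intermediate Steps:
k(M) = -M/2 (k(M) = (2*M)/(-4) = (2*M)*(-1/4) = -M/2)
v(Q) = 2*Q/(5 + Q) (v(Q) = (2*Q)/(5 + Q) = 2*Q/(5 + Q))
-678*v(k(a(-2))) = -1356*(-1/2*(-5))/(5 - 1/2*(-5)) = -1356*5/(2*(5 + 5/2)) = -1356*5/(2*15/2) = -1356*5*2/(2*15) = -678*2/3 = -452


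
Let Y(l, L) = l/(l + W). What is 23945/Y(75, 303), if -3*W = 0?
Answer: 23945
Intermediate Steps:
W = 0 (W = -⅓*0 = 0)
Y(l, L) = 1 (Y(l, L) = l/(l + 0) = l/l = 1)
23945/Y(75, 303) = 23945/1 = 23945*1 = 23945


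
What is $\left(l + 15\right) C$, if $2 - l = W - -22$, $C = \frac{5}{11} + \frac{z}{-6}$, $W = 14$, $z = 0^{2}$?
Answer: $- \frac{95}{11} \approx -8.6364$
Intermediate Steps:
$z = 0$
$C = \frac{5}{11}$ ($C = \frac{5}{11} + \frac{0}{-6} = 5 \cdot \frac{1}{11} + 0 \left(- \frac{1}{6}\right) = \frac{5}{11} + 0 = \frac{5}{11} \approx 0.45455$)
$l = -34$ ($l = 2 - \left(14 - -22\right) = 2 - \left(14 + 22\right) = 2 - 36 = -34$)
$\left(l + 15\right) C = \left(-34 + 15\right) \frac{5}{11} = \left(-19\right) \frac{5}{11} = - \frac{95}{11}$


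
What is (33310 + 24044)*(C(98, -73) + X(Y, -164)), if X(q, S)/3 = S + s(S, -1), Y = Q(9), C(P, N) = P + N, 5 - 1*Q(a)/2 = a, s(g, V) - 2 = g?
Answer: -54658362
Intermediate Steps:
s(g, V) = 2 + g
Q(a) = 10 - 2*a
C(P, N) = N + P
Y = -8 (Y = 10 - 2*9 = 10 - 18 = -8)
X(q, S) = 6 + 6*S (X(q, S) = 3*(S + (2 + S)) = 3*(2 + 2*S) = 6 + 6*S)
(33310 + 24044)*(C(98, -73) + X(Y, -164)) = (33310 + 24044)*((-73 + 98) + (6 + 6*(-164))) = 57354*(25 + (6 - 984)) = 57354*(25 - 978) = 57354*(-953) = -54658362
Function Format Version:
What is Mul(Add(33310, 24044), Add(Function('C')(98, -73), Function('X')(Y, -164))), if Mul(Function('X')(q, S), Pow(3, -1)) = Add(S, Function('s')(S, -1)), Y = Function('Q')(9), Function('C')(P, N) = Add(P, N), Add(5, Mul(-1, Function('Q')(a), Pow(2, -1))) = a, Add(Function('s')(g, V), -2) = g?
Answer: -54658362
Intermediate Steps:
Function('s')(g, V) = Add(2, g)
Function('Q')(a) = Add(10, Mul(-2, a))
Function('C')(P, N) = Add(N, P)
Y = -8 (Y = Add(10, Mul(-2, 9)) = Add(10, -18) = -8)
Function('X')(q, S) = Add(6, Mul(6, S)) (Function('X')(q, S) = Mul(3, Add(S, Add(2, S))) = Mul(3, Add(2, Mul(2, S))) = Add(6, Mul(6, S)))
Mul(Add(33310, 24044), Add(Function('C')(98, -73), Function('X')(Y, -164))) = Mul(Add(33310, 24044), Add(Add(-73, 98), Add(6, Mul(6, -164)))) = Mul(57354, Add(25, Add(6, -984))) = Mul(57354, Add(25, -978)) = Mul(57354, -953) = -54658362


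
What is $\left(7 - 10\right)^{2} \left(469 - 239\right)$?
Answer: $2070$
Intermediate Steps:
$\left(7 - 10\right)^{2} \left(469 - 239\right) = \left(7 - 10\right)^{2} \cdot 230 = \left(-3\right)^{2} \cdot 230 = 9 \cdot 230 = 2070$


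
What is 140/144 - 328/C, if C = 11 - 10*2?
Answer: 449/12 ≈ 37.417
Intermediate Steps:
C = -9 (C = 11 - 20 = -9)
140/144 - 328/C = 140/144 - 328/(-9) = 140*(1/144) - 328*(-⅑) = 35/36 + 328/9 = 449/12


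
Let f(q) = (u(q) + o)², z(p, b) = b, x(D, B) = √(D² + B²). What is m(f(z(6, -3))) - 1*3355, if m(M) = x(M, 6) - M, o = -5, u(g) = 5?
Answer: -3349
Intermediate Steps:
x(D, B) = √(B² + D²)
f(q) = 0 (f(q) = (5 - 5)² = 0² = 0)
m(M) = √(36 + M²) - M (m(M) = √(6² + M²) - M = √(36 + M²) - M)
m(f(z(6, -3))) - 1*3355 = (√(36 + 0²) - 1*0) - 1*3355 = (√(36 + 0) + 0) - 3355 = (√36 + 0) - 3355 = (6 + 0) - 3355 = 6 - 3355 = -3349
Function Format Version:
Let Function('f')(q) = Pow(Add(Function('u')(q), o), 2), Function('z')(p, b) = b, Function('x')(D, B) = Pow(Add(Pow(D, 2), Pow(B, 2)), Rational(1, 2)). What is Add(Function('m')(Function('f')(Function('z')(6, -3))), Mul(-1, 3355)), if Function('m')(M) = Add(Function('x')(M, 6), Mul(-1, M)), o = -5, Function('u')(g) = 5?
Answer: -3349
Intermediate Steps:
Function('x')(D, B) = Pow(Add(Pow(B, 2), Pow(D, 2)), Rational(1, 2))
Function('f')(q) = 0 (Function('f')(q) = Pow(Add(5, -5), 2) = Pow(0, 2) = 0)
Function('m')(M) = Add(Pow(Add(36, Pow(M, 2)), Rational(1, 2)), Mul(-1, M)) (Function('m')(M) = Add(Pow(Add(Pow(6, 2), Pow(M, 2)), Rational(1, 2)), Mul(-1, M)) = Add(Pow(Add(36, Pow(M, 2)), Rational(1, 2)), Mul(-1, M)))
Add(Function('m')(Function('f')(Function('z')(6, -3))), Mul(-1, 3355)) = Add(Add(Pow(Add(36, Pow(0, 2)), Rational(1, 2)), Mul(-1, 0)), Mul(-1, 3355)) = Add(Add(Pow(Add(36, 0), Rational(1, 2)), 0), -3355) = Add(Add(Pow(36, Rational(1, 2)), 0), -3355) = Add(Add(6, 0), -3355) = Add(6, -3355) = -3349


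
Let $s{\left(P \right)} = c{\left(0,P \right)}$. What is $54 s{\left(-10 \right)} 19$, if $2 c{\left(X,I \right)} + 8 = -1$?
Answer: $-4617$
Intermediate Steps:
$c{\left(X,I \right)} = - \frac{9}{2}$ ($c{\left(X,I \right)} = -4 + \frac{1}{2} \left(-1\right) = -4 - \frac{1}{2} = - \frac{9}{2}$)
$s{\left(P \right)} = - \frac{9}{2}$
$54 s{\left(-10 \right)} 19 = 54 \left(- \frac{9}{2}\right) 19 = \left(-243\right) 19 = -4617$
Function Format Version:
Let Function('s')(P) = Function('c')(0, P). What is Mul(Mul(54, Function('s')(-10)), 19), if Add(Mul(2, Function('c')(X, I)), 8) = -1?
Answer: -4617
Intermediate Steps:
Function('c')(X, I) = Rational(-9, 2) (Function('c')(X, I) = Add(-4, Mul(Rational(1, 2), -1)) = Add(-4, Rational(-1, 2)) = Rational(-9, 2))
Function('s')(P) = Rational(-9, 2)
Mul(Mul(54, Function('s')(-10)), 19) = Mul(Mul(54, Rational(-9, 2)), 19) = Mul(-243, 19) = -4617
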